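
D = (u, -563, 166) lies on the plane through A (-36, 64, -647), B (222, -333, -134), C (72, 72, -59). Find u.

372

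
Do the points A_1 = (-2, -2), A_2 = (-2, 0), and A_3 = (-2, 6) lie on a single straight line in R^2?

A_1A_2 = (0, 2), A_1A_3 = (0, 8).
Twice the signed area of △A_1A_2A_3 is (0)(8) − (2)(0) = 0.
The triangle is degenerate (zero area), so the points are collinear.

Yes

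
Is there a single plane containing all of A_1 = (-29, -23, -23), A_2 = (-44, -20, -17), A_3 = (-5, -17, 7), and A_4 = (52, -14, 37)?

With A_1 as base: A_1A_2 = (-15, 3, 6), A_1A_3 = (24, 6, 30), A_1A_4 = (81, 9, 60).
A_1A_3 × A_1A_4 = (90, 990, -270).
A_1A_2 · (A_1A_3 × A_1A_4) = 0.
The scalar triple product vanishes, so the four points are coplanar.

Yes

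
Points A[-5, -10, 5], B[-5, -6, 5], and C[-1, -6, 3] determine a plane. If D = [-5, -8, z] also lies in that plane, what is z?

5

The plane through A, B, C has equation −8x − 16z = -40.
Substituting D: (-16)z + (40) = -40, so z = 5.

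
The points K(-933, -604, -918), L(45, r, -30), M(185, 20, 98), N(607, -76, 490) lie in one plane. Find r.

-28

Normal to plane KMN: n = (342144, -9504, -370656); plane equation n·P = 26782272.
Requiring n·L = 26782272: (-9504)r + (26516160) = 26782272.
So r = -28.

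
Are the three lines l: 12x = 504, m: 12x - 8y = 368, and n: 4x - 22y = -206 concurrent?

Yes

Intersecting l and m: solving the 2×2 system gives (x, y) = (42, 17).
Substitute into n: (4)(42) + (-22)(17) = -206.
This equals -206, so (42, 17) lies on all three lines and they are concurrent.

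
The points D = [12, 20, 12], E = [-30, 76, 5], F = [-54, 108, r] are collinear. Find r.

1

Direction DE = (-42, 56, -7). From the x-coordinate of F, the parameter along the line is τ = (-54 − 12)/(-42) = 11/7.
Then r = 12 + 11/7·(-7) = 1.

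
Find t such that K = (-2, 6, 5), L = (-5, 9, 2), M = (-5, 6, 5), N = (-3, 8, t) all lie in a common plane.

Coplanarity ⇔ det[KL; KM; KN] = 0.
Expanding, this is linear in t: (9)t + (-27) = 0.
So t = 3.

3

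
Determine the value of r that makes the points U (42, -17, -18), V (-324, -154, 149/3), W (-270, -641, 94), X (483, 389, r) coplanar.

Coplanarity ⇔ det[UV; UW; UX] = 0.
Expanding, this is linear in r: (185640)r + (23266880) = 0.
So r = -376/3.

-376/3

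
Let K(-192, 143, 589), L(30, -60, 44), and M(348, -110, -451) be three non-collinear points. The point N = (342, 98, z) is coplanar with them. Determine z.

-196

The plane through K, L, M has equation 73235x − 63420y + 53454z = 8354226.
Substituting N: (53454)z + (18831210) = 8354226, so z = -196.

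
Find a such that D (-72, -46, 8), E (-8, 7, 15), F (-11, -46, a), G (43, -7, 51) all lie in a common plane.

Coplanarity ⇔ det[DE; DF; DG] = 0.
Expanding, this is linear in a: (3599)a + (-151158) = 0.
So a = 42.

42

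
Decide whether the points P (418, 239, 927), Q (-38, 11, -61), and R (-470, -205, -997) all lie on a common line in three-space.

PQ = (-456, -228, -988), PR = (-888, -444, -1924).
Each component of PR is 37/19 times the corresponding component of PQ, so PR = 37/19·PQ and the points are collinear.

Yes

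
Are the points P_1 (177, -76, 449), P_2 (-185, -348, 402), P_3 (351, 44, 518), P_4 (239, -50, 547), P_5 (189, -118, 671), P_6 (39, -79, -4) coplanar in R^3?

No

The plane through P_1, P_2, P_3 has normal n = P_1P_2 × P_1P_3 = (-13128, 16800, 3888) and equation n·P = -1854744.
Checking the remaining points: n·P_4 = -1850856, n·P_5 = -1854744, n·P_6 = -1854744.
Since n·P_4 = -1850856 ≠ -1854744, P_4 is off the plane and the points are not all coplanar.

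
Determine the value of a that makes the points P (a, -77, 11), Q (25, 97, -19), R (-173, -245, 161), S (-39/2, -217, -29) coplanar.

Coplanarity ⇔ det[PQ; PR; PS] = 0.
Expanding, this is linear in a: (-59940)a + (-1648350) = 0.
So a = -55/2.

-55/2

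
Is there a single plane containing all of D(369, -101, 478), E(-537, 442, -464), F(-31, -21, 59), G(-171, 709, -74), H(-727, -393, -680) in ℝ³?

The plane through D, E, F has normal n = DE × DF = (-152157, -2814, 144720) and equation n·P = 13314441.
Checking the remaining points: n·G = 13314441, n·H = 13314441.
All equal 13314441, so all 5 points lie in one plane.

Yes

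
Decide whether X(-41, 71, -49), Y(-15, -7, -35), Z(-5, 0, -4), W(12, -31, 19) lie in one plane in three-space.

A normal to the plane through X, Y, Z is n = XY × XZ = (-2516, -666, 962).
The plane has equation n·P = 8732. For W: n·W = 8732.
Equal, so W lies in the plane and all four are coplanar.

Yes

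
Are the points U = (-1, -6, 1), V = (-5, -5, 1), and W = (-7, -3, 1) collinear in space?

No

UV = (-4, 1, 0), UW = (-6, 3, 0).
Comparing components 1 and 2: (-4)(3) − (1)(-6) = -6 ≠ 0, so UV and UW are not parallel and the points are not collinear.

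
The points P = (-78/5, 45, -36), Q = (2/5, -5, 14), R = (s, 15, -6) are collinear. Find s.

Collinearity requires PQ × PR = 0; each component is linear in s.
The y-component gives (50)s + (300) = 0, so s = -6.
The remaining components then also vanish.

-6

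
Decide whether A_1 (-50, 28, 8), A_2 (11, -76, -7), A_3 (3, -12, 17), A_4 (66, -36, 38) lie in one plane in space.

With A_1 as base: A_1A_2 = (61, -104, -15), A_1A_3 = (53, -40, 9), A_1A_4 = (116, -64, 30).
A_1A_3 × A_1A_4 = (-624, -546, 1248).
A_1A_2 · (A_1A_3 × A_1A_4) = 0.
The scalar triple product vanishes, so the four points are coplanar.

Yes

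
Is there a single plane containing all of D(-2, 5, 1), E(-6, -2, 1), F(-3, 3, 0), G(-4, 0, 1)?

A normal to the plane through D, E, F is n = DE × DF = (7, -4, 1).
The plane has equation n·P = -33. For G: n·G = -27.
-27 ≠ -33, so G is off the plane.

No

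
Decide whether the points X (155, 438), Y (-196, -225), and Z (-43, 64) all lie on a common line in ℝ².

XY = (-351, -663), XZ = (-198, -374).
Checking proportionality: XZ = 22/39·XY, so the vectors are parallel and the points are collinear.

Yes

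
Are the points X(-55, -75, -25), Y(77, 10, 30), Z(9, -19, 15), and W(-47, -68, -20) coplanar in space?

Yes

With X as base: XY = (132, 85, 55), XZ = (64, 56, 40), XW = (8, 7, 5).
XZ × XW = (0, 0, 0).
XY · (XZ × XW) = 0.
The scalar triple product vanishes, so the four points are coplanar.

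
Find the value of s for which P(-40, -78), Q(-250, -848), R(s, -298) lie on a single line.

The three points are collinear iff det[PQ; PR] = 0.
This determinant is linear in s: (770)s + (77000) = 0, so s = -100.

-100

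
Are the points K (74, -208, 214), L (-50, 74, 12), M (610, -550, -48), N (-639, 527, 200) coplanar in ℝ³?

The four points are coplanar iff the 3×3 determinant with rows KL, KM, KN is zero.
Rows: (-124, 282, -202), (536, -342, -262), (-713, 735, -14).
Expanding along the first row: (-124)(197358) − (282)(-194310) + (-202)(150114) = 0.
Zero determinant ⇒ coplanar.

Yes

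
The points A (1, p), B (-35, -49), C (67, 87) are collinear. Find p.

The three points are collinear iff det[AB; AC] = 0.
This determinant is linear in p: (102)p + (102) = 0, so p = -1.

-1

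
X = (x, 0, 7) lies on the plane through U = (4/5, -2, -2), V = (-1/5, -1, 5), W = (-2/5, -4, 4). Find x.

-2/5

The plane through U, V, W has equation 20x − (12/5)y + (16/5)z = 72/5.
Substituting X: (20)x + (112/5) = 72/5, so x = -2/5.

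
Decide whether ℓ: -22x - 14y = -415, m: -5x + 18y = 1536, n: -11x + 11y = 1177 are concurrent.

No

Lines aᵢx + bᵢy = cᵢ with pairwise distinct directions are concurrent exactly when det[aᵢ bᵢ cᵢ] = 0.
Here the determinant is 429.
Nonzero, so no common point exists.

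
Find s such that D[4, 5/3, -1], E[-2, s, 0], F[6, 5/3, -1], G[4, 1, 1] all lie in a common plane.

4/3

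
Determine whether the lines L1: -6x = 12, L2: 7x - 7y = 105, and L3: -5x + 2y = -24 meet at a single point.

Yes

Intersecting L1 and L2: solving the 2×2 system gives (x, y) = (-2, -17).
Substitute into L3: (-5)(-2) + (2)(-17) = -24.
This equals -24, so (-2, -17) lies on all three lines and they are concurrent.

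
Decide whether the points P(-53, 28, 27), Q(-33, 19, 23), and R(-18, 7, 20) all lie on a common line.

No

PQ = (20, -9, -4), PR = (35, -21, -7).
Comparing components 2 and 3: (-9)(-7) − (-4)(-21) = -21 ≠ 0, so PQ and PR are not parallel and the points are not collinear.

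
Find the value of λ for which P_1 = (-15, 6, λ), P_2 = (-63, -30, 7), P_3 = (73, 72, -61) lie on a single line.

-17

Direction P_2P_3 = (136, 102, -68). From the x-coordinate of P_1, the parameter along the line is τ = (-15 − (-63))/136 = 6/17.
Then λ = 7 + 6/17·(-68) = -17.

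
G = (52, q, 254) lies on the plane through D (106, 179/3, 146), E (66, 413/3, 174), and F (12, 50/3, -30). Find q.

692/3

A normal to the plane is n = DE × DF = (-12524, -9672, 9052).
G lies in the plane iff n · DG = 0.
This gives (-9672)q + (2231008) = 0, so q = 692/3.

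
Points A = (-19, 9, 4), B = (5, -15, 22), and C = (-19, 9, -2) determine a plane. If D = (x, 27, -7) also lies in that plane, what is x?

Coplanarity requires AB · (AC × AD) = 0.
AB = (24, -24, 18), AC = (0, 0, -6); the triple product is linear in x with coefficient 144 and constant term 5328.
Setting it to zero: x = -37.

-37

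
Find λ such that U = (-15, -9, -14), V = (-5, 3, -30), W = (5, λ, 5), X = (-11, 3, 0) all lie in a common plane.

The points are coplanar iff UV · (UW × UX) = 0.
Expanding, this is linear in λ: (204)λ + (-6732) = 0.
So λ = 33.

33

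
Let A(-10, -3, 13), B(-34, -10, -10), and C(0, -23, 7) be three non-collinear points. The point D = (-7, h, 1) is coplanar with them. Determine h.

A normal to the plane is n = AB × AC = (-418, -374, 550).
D lies in the plane iff n · AD = 0.
This gives (-374)h + (-8976) = 0, so h = -24.

-24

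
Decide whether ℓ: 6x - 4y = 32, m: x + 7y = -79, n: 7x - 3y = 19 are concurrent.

Yes

The three lines meet at one point iff the augmented coefficient matrix [aᵢ bᵢ cᵢ] has rank < 3, i.e. its determinant vanishes.
Here the determinant is 0.
It vanishes, so the lines are concurrent at (-2, -11).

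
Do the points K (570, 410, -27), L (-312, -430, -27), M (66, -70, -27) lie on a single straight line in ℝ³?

KL = (-882, -840, 0), KM = (-504, -480, 0).
Each component of KM is 4/7 times the corresponding component of KL, so KM = 4/7·KL and the points are collinear.

Yes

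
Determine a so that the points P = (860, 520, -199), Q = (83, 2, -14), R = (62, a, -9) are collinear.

Direction PQ = (-777, -518, 185). From the x-coordinate of R, the parameter along the line is τ = (62 − 860)/(-777) = 38/37.
Then a = 520 + 38/37·(-518) = -12.

-12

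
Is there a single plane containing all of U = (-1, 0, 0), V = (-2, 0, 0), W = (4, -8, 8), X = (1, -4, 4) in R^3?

The four points are coplanar iff the 3×3 determinant with rows UV, UW, UX is zero.
Rows: (-1, 0, 0), (5, -8, 8), (2, -4, 4).
Expanding along the first row: (-1)(0) − (0)(4) + (0)(-4) = 0.
Zero determinant ⇒ coplanar.

Yes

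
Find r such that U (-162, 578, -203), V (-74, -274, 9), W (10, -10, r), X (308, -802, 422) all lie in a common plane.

39

Normal to plane UVX: n = (-239940, 44640, 279000); plane equation n·P = 8035200.
Requiring n·W = 8035200: (279000)r + (-2845800) = 8035200.
So r = 39.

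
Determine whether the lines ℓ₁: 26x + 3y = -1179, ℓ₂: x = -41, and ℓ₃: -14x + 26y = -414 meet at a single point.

Intersecting ℓ₁ and ℓ₂: solving the 2×2 system gives (x, y) = (-41, -113/3).
Substitute into ℓ₃: (-14)(-41) + (26)(-113/3) = -1216/3.
But ℓ₃ requires -414 ≠ -1216/3, so the three lines have no common point.

No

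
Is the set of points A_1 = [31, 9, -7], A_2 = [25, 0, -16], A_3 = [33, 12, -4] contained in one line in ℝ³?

A_1A_2 = (-6, -9, -9), A_1A_3 = (2, 3, 3).
A_1A_2 × A_1A_3 = (0, 0, 0).
The cross product vanishes, so the three points are collinear.

Yes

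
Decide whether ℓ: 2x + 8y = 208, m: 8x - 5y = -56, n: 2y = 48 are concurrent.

Lines aᵢx + bᵢy = cᵢ with pairwise distinct directions are concurrent exactly when det[aᵢ bᵢ cᵢ] = 0.
Here the determinant is 0.
It vanishes, so the lines are concurrent at (8, 24).

Yes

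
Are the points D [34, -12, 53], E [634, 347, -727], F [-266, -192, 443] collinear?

DE = (600, 359, -780), DF = (-300, -180, 390).
DE × DF = (-390, 0, -300).
The cross product is nonzero, so the points do not lie on one line.

No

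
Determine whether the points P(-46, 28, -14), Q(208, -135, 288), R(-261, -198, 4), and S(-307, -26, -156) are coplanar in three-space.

No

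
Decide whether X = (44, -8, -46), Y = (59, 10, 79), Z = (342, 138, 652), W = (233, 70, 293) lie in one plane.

A normal to the plane through X, Y, Z is n = XY × XZ = (-5686, 26780, -3174).
The plane has equation n·P = -318420. For W: n·W = -380220.
-380220 ≠ -318420, so W is off the plane.

No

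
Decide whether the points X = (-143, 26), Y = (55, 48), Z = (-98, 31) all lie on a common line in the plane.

XY = (198, 22), XZ = (45, 5).
det[XY; XZ] = (198)(5) − (22)(45) = 0.
The determinant is zero, so the points are collinear.

Yes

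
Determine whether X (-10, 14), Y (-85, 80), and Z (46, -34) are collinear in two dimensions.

XY = (-75, 66), XZ = (56, -48).
det[XY; XZ] = (-75)(-48) − (66)(56) = -96.
The determinant is nonzero, so they are not collinear.

No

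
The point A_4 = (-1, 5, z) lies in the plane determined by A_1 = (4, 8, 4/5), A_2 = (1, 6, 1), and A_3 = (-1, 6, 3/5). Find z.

A normal to the plane is n = A_1A_2 × A_1A_3 = (4/5, -8/5, -4).
A_4 lies in the plane iff n · A_1A_4 = 0.
This gives (-4)z + (4) = 0, so z = 1.

1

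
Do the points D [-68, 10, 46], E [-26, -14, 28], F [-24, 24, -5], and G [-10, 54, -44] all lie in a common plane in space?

A normal to the plane through D, E, F is n = DE × DF = (1476, 1350, 1644).
The plane has equation n·P = -11244. For G: n·G = -14196.
-14196 ≠ -11244, so G is off the plane.

No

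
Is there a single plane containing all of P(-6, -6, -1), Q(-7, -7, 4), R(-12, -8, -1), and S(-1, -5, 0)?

A normal to the plane through P, Q, R is n = PQ × PR = (10, -30, -4).
The plane has equation n·X = 124. For S: n·S = 140.
140 ≠ 124, so S is off the plane.

No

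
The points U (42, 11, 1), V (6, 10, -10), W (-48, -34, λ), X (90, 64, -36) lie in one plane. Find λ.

Normal to plane UVX: n = (620, -1860, -1860); plane equation n·P = 3720.
Requiring n·W = 3720: (-1860)λ + (33480) = 3720.
So λ = 16.

16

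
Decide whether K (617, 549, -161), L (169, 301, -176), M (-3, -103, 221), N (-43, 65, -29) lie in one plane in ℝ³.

No

A normal to the plane through K, L, M is n = KL × KM = (-104516, 180436, 138336).
The plane has equation n·P = 12300896. For N: n·N = 12210784.
12210784 ≠ 12300896, so N is off the plane.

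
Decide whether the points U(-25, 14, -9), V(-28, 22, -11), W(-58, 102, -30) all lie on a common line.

UV = (-3, 8, -2), UW = (-33, 88, -21).
Comparing components 2 and 3: (8)(-21) − (-2)(88) = 8 ≠ 0, so UV and UW are not parallel and the points are not collinear.

No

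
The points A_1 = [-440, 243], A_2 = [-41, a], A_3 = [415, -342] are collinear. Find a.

Collinearity: (A_2 − A_1) must be parallel to (A_3 − A_1) = (855, -585).
Cross-multiplying the components: (a − 243)·(855) = (399)·(-585).
Solving gives a = -30.

-30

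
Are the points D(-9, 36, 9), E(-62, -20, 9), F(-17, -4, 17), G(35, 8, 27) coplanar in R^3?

No

A normal to the plane through D, E, F is n = DE × DF = (-448, 424, 1672).
The plane has equation n·P = 34344. For G: n·G = 32856.
32856 ≠ 34344, so G is off the plane.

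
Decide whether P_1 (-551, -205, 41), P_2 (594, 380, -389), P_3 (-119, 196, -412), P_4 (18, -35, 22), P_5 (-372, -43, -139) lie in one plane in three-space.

No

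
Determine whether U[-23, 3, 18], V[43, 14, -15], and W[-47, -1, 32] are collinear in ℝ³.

UV = (66, 11, -33), UW = (-24, -4, 14).
UV × UW = (22, -132, 0).
The cross product is nonzero, so the points do not lie on one line.

No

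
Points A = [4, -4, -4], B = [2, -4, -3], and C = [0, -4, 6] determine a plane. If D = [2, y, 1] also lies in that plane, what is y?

-4

The plane through A, B, C has equation 16y = -64.
Substituting D: (16)y + (0) = -64, so y = -4.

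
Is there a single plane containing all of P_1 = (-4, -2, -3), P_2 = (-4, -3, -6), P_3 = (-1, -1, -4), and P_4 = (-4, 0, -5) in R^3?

The four points are coplanar iff the 3×3 determinant with rows P_1P_2, P_1P_3, P_1P_4 is zero.
Rows: (0, -1, -3), (3, 1, -1), (0, 2, -2).
Expanding along the first row: (0)(0) − (-1)(-6) + (-3)(6) = -24.
Nonzero ⇒ not coplanar.

No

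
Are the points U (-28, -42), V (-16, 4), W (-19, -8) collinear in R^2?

No

UV = (12, 46), UW = (9, 34).
det[UV; UW] = (12)(34) − (46)(9) = -6.
The determinant is nonzero, so they are not collinear.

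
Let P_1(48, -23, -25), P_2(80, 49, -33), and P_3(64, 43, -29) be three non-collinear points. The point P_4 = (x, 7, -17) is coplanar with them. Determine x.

A normal to the plane is n = P_1P_2 × P_1P_3 = (240, 0, 960).
P_4 lies in the plane iff n · P_1P_4 = 0.
This gives (240)x + (-3840) = 0, so x = 16.

16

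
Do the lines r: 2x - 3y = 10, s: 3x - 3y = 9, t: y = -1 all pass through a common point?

No

The three lines meet at one point iff the augmented coefficient matrix [aᵢ bᵢ cᵢ] has rank < 3, i.e. its determinant vanishes.
Here the determinant is 9.
Nonzero, so no common point exists.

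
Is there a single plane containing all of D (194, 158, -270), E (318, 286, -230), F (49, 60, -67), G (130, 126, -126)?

Yes

With D as base: DE = (124, 128, 40), DF = (-145, -98, 203), DG = (-64, -32, 144).
DF × DG = (-7616, 7888, -1632).
DE · (DF × DG) = 0.
The scalar triple product vanishes, so the four points are coplanar.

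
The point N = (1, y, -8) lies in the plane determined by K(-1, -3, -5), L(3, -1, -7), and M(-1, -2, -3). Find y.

Coplanarity requires KL · (KM × KN) = 0.
KL = (4, 2, -2), KM = (0, 1, 2); the triple product is linear in y with coefficient -8 and constant term -24.
Setting it to zero: y = -3.

-3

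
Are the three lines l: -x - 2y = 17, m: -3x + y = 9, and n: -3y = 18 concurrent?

Intersecting l and m: solving the 2×2 system gives (x, y) = (-5, -6).
Substitute into n: (0)(-5) + (-3)(-6) = 18.
This equals 18, so (-5, -6) lies on all three lines and they are concurrent.

Yes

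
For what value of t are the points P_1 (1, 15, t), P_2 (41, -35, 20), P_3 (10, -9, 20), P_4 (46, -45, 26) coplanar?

The points are coplanar iff P_1P_2 · (P_1P_3 × P_1P_4) = 0.
Expanding, this is linear in t: (-180)t + (540) = 0.
So t = 3.

3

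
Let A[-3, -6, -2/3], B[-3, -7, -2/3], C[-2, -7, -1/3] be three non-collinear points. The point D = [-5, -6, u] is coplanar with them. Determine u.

The plane through A, B, C has equation −(1/3)x + 1z = 1/3.
Substituting D: (1)u + (5/3) = 1/3, so u = -4/3.

-4/3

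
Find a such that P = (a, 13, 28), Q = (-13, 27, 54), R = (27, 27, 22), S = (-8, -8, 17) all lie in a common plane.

The points are coplanar iff PQ · (PR × PS) = 0.
Expanding, this is linear in a: (1120)a + (-3360) = 0.
So a = 3.

3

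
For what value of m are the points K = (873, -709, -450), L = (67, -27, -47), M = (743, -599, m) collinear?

-385

Collinearity requires KL × KM = 0; each component is linear in m.
The x-component gives (682)m + (262570) = 0, so m = -385.
The remaining components then also vanish.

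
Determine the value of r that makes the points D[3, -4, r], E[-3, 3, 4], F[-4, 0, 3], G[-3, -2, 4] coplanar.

10

Coplanarity ⇔ det[DE; DF; DG] = 0.
Expanding, this is linear in r: (-5)r + (50) = 0.
So r = 10.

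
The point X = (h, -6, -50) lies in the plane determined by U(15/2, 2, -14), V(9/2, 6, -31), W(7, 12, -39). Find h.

A normal to the plane is n = UV × UW = (70, -133/2, -28).
X lies in the plane iff n · UX = 0.
This gives (70)h + (1015) = 0, so h = -29/2.

-29/2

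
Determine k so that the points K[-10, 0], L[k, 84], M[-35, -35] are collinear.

Collinearity: (L − K) must be parallel to (M − K) = (-25, -35).
Cross-multiplying the components: (k − (-10))·(-35) = (84)·(-25).
Solving gives k = 50.

50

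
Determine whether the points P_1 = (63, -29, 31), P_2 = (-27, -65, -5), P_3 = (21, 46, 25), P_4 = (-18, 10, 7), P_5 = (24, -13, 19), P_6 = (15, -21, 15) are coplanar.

No

The plane through P_1, P_2, P_3 has normal n = P_1P_2 × P_1P_3 = (2916, 972, -8262) and equation n·P = -100602.
Checking the remaining points: n·P_4 = -100602, n·P_5 = -99630, n·P_6 = -100602.
Since n·P_5 = -99630 ≠ -100602, P_5 is off the plane and the points are not all coplanar.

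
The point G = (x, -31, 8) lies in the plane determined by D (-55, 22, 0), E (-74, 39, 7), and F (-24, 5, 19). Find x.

18

Coplanarity requires DE · (DF × DG) = 0.
DE = (-19, 17, 7), DF = (31, -17, 19); the triple product is linear in x with coefficient 442 and constant term -7956.
Setting it to zero: x = 18.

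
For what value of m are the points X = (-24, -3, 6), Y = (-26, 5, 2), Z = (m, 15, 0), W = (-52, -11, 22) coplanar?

-36

Normal to plane XYW: n = (96, 144, 240); plane equation n·P = -1296.
Requiring n·Z = -1296: (96)m + (2160) = -1296.
So m = -36.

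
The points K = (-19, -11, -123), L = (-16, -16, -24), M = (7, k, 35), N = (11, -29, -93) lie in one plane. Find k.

-31

Normal to plane KLN: n = (1632, 2880, 96); plane equation n·P = -74496.
Requiring n·M = -74496: (2880)k + (14784) = -74496.
So k = -31.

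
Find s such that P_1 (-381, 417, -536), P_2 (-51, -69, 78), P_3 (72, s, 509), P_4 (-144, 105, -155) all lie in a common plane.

Normal to plane P_1P_2P_4: n = (6402, 19788, 12222); plane equation n·P = -738558.
Requiring n·P_3 = -738558: (19788)s + (6681942) = -738558.
So s = -375.

-375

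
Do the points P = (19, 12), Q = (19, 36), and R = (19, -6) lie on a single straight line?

Yes

PQ = (0, 24), PR = (0, -18).
det[PQ; PR] = (0)(-18) − (24)(0) = 0.
The determinant is zero, so the points are collinear.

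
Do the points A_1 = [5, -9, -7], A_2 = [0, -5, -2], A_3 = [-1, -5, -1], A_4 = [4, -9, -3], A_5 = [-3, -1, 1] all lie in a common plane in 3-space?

No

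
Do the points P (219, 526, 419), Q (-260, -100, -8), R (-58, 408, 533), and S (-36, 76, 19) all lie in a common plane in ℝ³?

Yes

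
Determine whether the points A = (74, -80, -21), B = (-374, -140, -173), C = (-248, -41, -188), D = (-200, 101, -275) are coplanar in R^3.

No

A normal to the plane through A, B, C is n = AB × AC = (15948, -25872, -36792).
The plane has equation n·P = 4022544. For D: n·D = 4315128.
4315128 ≠ 4022544, so D is off the plane.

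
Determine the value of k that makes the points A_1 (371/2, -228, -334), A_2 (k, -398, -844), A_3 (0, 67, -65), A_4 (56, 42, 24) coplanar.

329/2

The points are coplanar iff A_1A_2 · (A_1A_3 × A_1A_4) = 0.
Expanding, this is linear in k: (32980)k + (-5425210) = 0.
So k = 329/2.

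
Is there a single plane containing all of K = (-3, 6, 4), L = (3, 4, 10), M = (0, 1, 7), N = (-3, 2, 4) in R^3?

The four points are coplanar iff the 3×3 determinant with rows KL, KM, KN is zero.
Rows: (6, -2, 6), (3, -5, 3), (0, -4, 0).
Expanding along the first row: (6)(12) − (-2)(0) + (6)(-12) = 0.
Zero determinant ⇒ coplanar.

Yes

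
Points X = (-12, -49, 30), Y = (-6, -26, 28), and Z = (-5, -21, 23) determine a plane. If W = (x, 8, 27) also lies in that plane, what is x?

3

The plane through X, Y, Z has equation −105x + 28y + 7z = 98.
Substituting W: (-105)x + (413) = 98, so x = 3.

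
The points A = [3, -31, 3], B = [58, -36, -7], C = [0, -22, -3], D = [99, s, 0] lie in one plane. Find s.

-59

Coplanarity ⇔ det[AB; AC; AD] = 0.
Expanding, this is linear in s: (360)s + (21240) = 0.
So s = -59.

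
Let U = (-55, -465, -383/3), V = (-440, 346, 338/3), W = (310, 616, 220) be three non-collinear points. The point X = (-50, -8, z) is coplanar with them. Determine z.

The plane through U, V, W has equation (66472/3)x + (664720/3)y − 712200z = -39978160/3.
Substituting X: (-712200)z + (-8641360/3) = -39978160/3, so z = 44/3.

44/3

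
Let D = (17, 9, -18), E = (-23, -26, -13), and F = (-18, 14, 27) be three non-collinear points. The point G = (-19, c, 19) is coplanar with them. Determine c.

6

A normal to the plane is n = DE × DF = (-1600, 1625, -1425).
G lies in the plane iff n · DG = 0.
This gives (1625)c + (-9750) = 0, so c = 6.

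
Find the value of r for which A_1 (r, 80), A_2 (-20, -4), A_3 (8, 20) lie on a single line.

Collinearity: (A_1 − A_2) must be parallel to (A_3 − A_2) = (28, 24).
Cross-multiplying the components: (r − (-20))·(24) = (84)·(28).
Solving gives r = 78.

78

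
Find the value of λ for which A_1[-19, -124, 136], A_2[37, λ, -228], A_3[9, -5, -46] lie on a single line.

Collinearity requires A_1A_2 × A_1A_3 = 0; each component is linear in λ.
The x-component gives (-182)λ + (20748) = 0, so λ = 114.
The remaining components then also vanish.

114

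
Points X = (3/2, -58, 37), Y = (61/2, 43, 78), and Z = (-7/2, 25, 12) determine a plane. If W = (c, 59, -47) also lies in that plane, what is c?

The plane through X, Y, Z has equation −5928x + 520y + 2912z = 68692.
Substituting W: (-5928)c + (-106184) = 68692, so c = -59/2.

-59/2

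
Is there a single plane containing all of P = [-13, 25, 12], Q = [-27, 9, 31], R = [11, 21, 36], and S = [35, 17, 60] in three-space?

Yes

A normal to the plane through P, Q, R is n = PQ × PR = (-308, 792, 440).
The plane has equation n·X = 29084. For S: n·S = 29084.
Equal, so S lies in the plane and all four are coplanar.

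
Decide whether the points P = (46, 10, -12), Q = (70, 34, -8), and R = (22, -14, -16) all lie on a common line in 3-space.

PQ = (24, 24, 4), PR = (-24, -24, -4).
PQ × PR = (0, 0, 0).
The cross product vanishes, so the three points are collinear.

Yes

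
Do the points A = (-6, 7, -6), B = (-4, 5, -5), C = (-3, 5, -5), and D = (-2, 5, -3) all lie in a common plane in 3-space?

No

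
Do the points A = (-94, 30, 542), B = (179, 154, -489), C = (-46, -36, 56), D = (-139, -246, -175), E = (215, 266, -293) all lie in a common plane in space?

The plane through A, B, C has normal n = AB × AC = (-128310, 83190, -23970) and equation n·P = 1565100.
Checking the remaining points: n·D = 1565100, n·E = 1565100.
All equal 1565100, so all 5 points lie in one plane.

Yes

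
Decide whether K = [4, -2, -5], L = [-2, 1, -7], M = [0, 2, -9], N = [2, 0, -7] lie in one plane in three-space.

Yes

The four points are coplanar iff the 3×3 determinant with rows KL, KM, KN is zero.
Rows: (-6, 3, -2), (-4, 4, -4), (-2, 2, -2).
Expanding along the first row: (-6)(0) − (3)(0) + (-2)(0) = 0.
Zero determinant ⇒ coplanar.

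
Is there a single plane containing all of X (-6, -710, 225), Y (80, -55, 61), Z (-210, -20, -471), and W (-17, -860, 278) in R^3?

The four points are coplanar iff the 3×3 determinant with rows XY, XZ, XW is zero.
Rows: (86, 655, -164), (-204, 690, -696), (-11, -150, 53).
Expanding along the first row: (86)(-67830) − (655)(-18468) + (-164)(38190) = 0.
Zero determinant ⇒ coplanar.

Yes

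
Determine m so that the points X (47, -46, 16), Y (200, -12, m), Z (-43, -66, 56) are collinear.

Collinearity requires XY × XZ = 0; each component is linear in m.
The x-component gives (20)m + (1040) = 0, so m = -52.
The remaining components then also vanish.

-52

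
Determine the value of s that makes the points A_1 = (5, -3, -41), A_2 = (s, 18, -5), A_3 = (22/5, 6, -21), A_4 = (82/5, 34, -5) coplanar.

34/5

Normal to plane A_1A_3A_4: n = (-416, 1248/5, -624/5); plane equation n·P = 2288.
Requiring n·A_2 = 2288: (-416)s + (25584/5) = 2288.
So s = 34/5.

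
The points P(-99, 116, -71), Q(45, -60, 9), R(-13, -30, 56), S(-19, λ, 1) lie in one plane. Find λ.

4

Coplanarity ⇔ det[PQ; PR; PS] = 0.
Expanding, this is linear in λ: (-11408)λ + (45632) = 0.
So λ = 4.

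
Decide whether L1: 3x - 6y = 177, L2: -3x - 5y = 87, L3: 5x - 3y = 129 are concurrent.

No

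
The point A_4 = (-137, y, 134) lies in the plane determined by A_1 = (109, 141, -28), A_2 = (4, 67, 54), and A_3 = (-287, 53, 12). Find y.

-11

The plane through A_1, A_2, A_3 has equation 4256x − 28272y − 20064z = -2960656.
Substituting A_4: (-28272)y + (-3271648) = -2960656, so y = -11.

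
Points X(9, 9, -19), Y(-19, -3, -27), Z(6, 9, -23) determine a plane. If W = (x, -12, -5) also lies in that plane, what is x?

Coplanarity requires XY · (XZ × XW) = 0.
XY = (-28, -12, -8), XZ = (-3, 0, -4); the triple product is linear in x with coefficient 48 and constant term 912.
Setting it to zero: x = -19.

-19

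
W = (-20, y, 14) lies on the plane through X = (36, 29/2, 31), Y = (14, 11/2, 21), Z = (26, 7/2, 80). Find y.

A normal to the plane is n = XY × XZ = (-551, 1178, 152).
W lies in the plane iff n · XW = 0.
This gives (1178)y + (11191) = 0, so y = -19/2.

-19/2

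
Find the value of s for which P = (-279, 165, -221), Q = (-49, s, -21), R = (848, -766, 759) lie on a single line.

-25

Collinearity requires PQ × PR = 0; each component is linear in s.
The x-component gives (980)s + (24500) = 0, so s = -25.
The remaining components then also vanish.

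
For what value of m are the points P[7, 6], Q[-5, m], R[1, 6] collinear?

Collinearity: (Q − P) must be parallel to (R − P) = (-6, 0).
Cross-multiplying the components: (m − 6)·(-6) = (-12)·(0).
Solving gives m = 6.

6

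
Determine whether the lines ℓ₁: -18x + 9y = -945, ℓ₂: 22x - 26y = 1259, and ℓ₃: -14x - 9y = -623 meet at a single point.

No

The three lines meet at one point iff the augmented coefficient matrix [aᵢ bᵢ cᵢ] has rank < 3, i.e. its determinant vanishes.
Here the determinant is 288.
Nonzero, so no common point exists.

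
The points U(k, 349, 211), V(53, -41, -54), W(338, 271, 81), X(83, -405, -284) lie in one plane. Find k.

-72

Coplanarity ⇔ det[UV; UW; UX] = 0.
Expanding, this is linear in k: (22620)k + (1628640) = 0.
So k = -72.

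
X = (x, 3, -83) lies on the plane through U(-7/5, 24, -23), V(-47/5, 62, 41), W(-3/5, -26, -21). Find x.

Coplanarity requires UV · (UW × UX) = 0.
UV = (-8, 38, 64), UW = (4/5, -50, 2); the triple product is linear in x with coefficient 3276 and constant term -95004/5.
Setting it to zero: x = 29/5.

29/5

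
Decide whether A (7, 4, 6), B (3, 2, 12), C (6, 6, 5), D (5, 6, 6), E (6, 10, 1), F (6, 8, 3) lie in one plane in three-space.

Yes

The plane through A, B, C has normal n = AB × AC = (-10, -10, -10) and equation n·P = -170.
Checking the remaining points: n·D = -170, n·E = -170, n·F = -170.
All equal -170, so all 6 points lie in one plane.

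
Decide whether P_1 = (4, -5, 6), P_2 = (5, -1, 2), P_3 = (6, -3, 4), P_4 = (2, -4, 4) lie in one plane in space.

A normal to the plane through P_1, P_2, P_3 is n = P_1P_2 × P_1P_3 = (0, -6, -6).
The plane has equation n·P = -6. For P_4: n·P_4 = 0.
0 ≠ -6, so P_4 is off the plane.

No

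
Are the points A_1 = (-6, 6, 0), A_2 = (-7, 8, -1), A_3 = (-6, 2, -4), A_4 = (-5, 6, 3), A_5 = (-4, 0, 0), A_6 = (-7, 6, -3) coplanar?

The plane through A_1, A_2, A_3 has normal n = A_1A_2 × A_1A_3 = (-12, -4, 4) and equation n·P = 48.
Checking the remaining points: n·A_4 = 48, n·A_5 = 48, n·A_6 = 48.
All equal 48, so all 6 points lie in one plane.

Yes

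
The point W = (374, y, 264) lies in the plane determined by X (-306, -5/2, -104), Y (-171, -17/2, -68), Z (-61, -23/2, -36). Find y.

199/2

Coplanarity requires XY · (XZ × XW) = 0.
XY = (135, -6, 36), XZ = (245, -9, 68); the triple product is linear in y with coefficient -360 and constant term 35820.
Setting it to zero: y = 199/2.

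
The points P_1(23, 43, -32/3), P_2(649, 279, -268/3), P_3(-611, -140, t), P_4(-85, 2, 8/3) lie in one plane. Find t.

Coplanarity ⇔ det[P_1P_2; P_1P_3; P_1P_4] = 0.
Expanding, this is linear in t: (178)t + (-20648) = 0.
So t = 116.

116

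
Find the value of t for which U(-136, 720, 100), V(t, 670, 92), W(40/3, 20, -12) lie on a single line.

Collinearity requires UV × UW = 0; each component is linear in t.
The y-component gives (112)t + (42112/3) = 0, so t = -376/3.
The remaining components then also vanish.

-376/3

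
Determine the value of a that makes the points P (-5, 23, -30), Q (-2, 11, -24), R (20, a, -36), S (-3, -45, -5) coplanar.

83

Normal to plane PQS: n = (108, -63, -180); plane equation n·X = 3411.
Requiring n·R = 3411: (-63)a + (8640) = 3411.
So a = 83.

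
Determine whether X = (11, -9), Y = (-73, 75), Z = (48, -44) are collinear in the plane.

No

XY = (-84, 84), XZ = (37, -35).
Twice the signed area of △XYZ is (-84)(-35) − (84)(37) = -168.
The area is nonzero, so the three points are not collinear.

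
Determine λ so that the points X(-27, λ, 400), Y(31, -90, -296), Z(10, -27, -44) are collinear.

Direction YZ = (-21, 63, 252). From the x-coordinate of X, the parameter along the line is τ = (-27 − 31)/(-21) = 58/21.
Then λ = (-90) + 58/21·(63) = 84.

84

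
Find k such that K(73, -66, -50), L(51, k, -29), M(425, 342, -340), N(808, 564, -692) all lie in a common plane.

-74

Normal to plane KMN: n = (-79236, 12834, -78120); plane equation n·P = -2725272.
Requiring n·L = -2725272: (12834)k + (-1775556) = -2725272.
So k = -74.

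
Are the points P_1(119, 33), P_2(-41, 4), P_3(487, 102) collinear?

No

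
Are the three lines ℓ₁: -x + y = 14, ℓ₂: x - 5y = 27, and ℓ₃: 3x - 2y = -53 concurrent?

No

Lines aᵢx + bᵢy = cᵢ with pairwise distinct directions are concurrent exactly when det[aᵢ bᵢ cᵢ] = 0.
Here the determinant is -3.
Nonzero, so no common point exists.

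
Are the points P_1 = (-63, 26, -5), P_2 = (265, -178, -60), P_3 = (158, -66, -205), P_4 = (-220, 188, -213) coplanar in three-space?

With P_1 as base: P_1P_2 = (328, -204, -55), P_1P_3 = (221, -92, -200), P_1P_4 = (-157, 162, -208).
P_1P_3 × P_1P_4 = (51536, 77368, 21358).
P_1P_2 · (P_1P_3 × P_1P_4) = -53954.
Since -53954 ≠ 0, the four points are not coplanar.

No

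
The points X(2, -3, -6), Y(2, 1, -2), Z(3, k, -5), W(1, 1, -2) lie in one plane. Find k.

-2

The points are coplanar iff XY · (XZ × XW) = 0.
Expanding, this is linear in k: (4)k + (8) = 0.
So k = -2.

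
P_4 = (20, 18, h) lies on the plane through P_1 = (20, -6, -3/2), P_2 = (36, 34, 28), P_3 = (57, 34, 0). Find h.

29

A normal to the plane is n = P_1P_2 × P_1P_3 = (-1120, 2135/2, -840).
P_4 lies in the plane iff n · P_1P_4 = 0.
This gives (-840)h + (24360) = 0, so h = 29.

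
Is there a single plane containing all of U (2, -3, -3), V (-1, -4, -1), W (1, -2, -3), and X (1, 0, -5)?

The four points are coplanar iff the 3×3 determinant with rows UV, UW, UX is zero.
Rows: (-3, -1, 2), (-1, 1, 0), (-1, 3, -2).
Expanding along the first row: (-3)(-2) − (-1)(2) + (2)(-2) = 4.
Nonzero ⇒ not coplanar.

No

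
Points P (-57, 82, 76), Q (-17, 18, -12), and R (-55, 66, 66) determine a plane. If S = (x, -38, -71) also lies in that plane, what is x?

6

The plane through P, Q, R has equation −768x + 224y − 512z = 23232.
Substituting S: (-768)x + (27840) = 23232, so x = 6.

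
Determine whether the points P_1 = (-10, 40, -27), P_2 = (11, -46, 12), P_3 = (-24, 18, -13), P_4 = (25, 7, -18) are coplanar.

The four points are coplanar iff the 3×3 determinant with rows P_1P_2, P_1P_3, P_1P_4 is zero.
Rows: (21, -86, 39), (-14, -22, 14), (35, -33, 9).
Expanding along the first row: (21)(264) − (-86)(-616) + (39)(1232) = 616.
Nonzero ⇒ not coplanar.

No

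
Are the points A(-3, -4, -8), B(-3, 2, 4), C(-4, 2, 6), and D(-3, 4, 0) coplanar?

No

With A as base: AB = (0, 6, 12), AC = (-1, 6, 14), AD = (0, 8, 8).
AC × AD = (-64, 8, -8).
AB · (AC × AD) = -48.
Since -48 ≠ 0, the four points are not coplanar.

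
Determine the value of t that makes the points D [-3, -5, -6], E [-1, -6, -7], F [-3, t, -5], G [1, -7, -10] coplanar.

-5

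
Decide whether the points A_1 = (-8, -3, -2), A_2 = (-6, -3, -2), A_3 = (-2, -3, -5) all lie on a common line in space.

No

A_1A_2 = (2, 0, 0), A_1A_3 = (6, 0, -3).
A_1A_2 × A_1A_3 = (0, 6, 0).
The cross product is nonzero, so the points do not lie on one line.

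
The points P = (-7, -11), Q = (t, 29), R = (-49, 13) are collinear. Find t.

Collinearity: (Q − P) must be parallel to (R − P) = (-42, 24).
Cross-multiplying the components: (t − (-7))·(24) = (40)·(-42).
Solving gives t = -77.

-77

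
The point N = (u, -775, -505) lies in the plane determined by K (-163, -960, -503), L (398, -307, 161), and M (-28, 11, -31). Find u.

The plane through K, L, M has equation −336528x − 175152y + 456576z = -6657744.
Substituting N: (-336528)u + (-94828080) = -6657744, so u = -262.

-262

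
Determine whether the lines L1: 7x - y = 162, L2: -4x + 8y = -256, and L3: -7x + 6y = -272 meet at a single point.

Yes

Lines aᵢx + bᵢy = cᵢ with pairwise distinct directions are concurrent exactly when det[aᵢ bᵢ cᵢ] = 0.
Here the determinant is 0.
It vanishes, so the lines are concurrent at (20, -22).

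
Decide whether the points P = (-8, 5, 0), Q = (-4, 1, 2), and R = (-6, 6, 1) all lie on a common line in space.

PQ = (4, -4, 2), PR = (2, 1, 1).
PQ × PR = (-6, 0, 12).
The cross product is nonzero, so the points do not lie on one line.

No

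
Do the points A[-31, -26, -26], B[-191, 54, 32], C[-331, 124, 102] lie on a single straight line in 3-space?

AB = (-160, 80, 58), AC = (-300, 150, 128).
Comparing components 2 and 3: (80)(128) − (58)(150) = 1540 ≠ 0, so AB and AC are not parallel and the points are not collinear.

No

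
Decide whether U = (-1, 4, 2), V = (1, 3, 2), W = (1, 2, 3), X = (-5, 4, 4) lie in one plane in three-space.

Yes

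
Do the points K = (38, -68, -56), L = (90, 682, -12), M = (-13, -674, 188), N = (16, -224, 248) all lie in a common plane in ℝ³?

A normal to the plane through K, L, M is n = KL × KM = (209664, -14932, 6738).
The plane has equation n·P = 8605280. For N: n·N = 8370416.
8370416 ≠ 8605280, so N is off the plane.

No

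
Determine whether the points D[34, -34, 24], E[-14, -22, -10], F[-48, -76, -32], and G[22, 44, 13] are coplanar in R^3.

Yes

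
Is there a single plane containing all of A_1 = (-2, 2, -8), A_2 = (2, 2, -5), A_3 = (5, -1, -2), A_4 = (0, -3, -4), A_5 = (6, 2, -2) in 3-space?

The plane through A_1, A_2, A_3 has normal n = A_1A_2 × A_1A_3 = (9, -3, -12) and equation n·P = 72.
Checking the remaining points: n·A_4 = 57, n·A_5 = 72.
Since n·A_4 = 57 ≠ 72, A_4 is off the plane and the points are not all coplanar.

No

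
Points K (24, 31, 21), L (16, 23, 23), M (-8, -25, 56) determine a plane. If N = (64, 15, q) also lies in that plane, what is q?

74

The plane through K, L, M has equation −168x + 216y + 192z = 6696.
Substituting N: (192)q + (-7512) = 6696, so q = 74.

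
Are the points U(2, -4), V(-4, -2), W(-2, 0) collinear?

No

UV = (-6, 2), UW = (-4, 4).
Twice the signed area of △UVW is (-6)(4) − (2)(-4) = -16.
The area is nonzero, so the three points are not collinear.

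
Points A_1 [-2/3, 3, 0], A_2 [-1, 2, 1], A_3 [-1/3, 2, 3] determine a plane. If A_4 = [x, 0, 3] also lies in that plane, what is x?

-5/3

Coplanarity requires A_1A_2 · (A_1A_3 × A_1A_4) = 0.
A_1A_2 = (-1/3, -1, 1), A_1A_3 = (1/3, -1, 3); the triple product is linear in x with coefficient -2 and constant term -10/3.
Setting it to zero: x = -5/3.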